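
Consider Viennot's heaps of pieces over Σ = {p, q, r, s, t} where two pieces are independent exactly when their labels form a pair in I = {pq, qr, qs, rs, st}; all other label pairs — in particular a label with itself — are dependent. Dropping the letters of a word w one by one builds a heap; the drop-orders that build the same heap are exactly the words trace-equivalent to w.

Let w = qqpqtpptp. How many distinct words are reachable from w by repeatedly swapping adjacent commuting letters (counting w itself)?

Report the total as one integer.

4

0(q) covers ∅
1(q) covers 0:q
2(p) covers ∅
3(q) covers 1:q
4(t) covers 2:p, 3:q
5(p) covers 4:t
6(p) covers 5:p
7(t) covers 6:p
8(p) covers 7:t
floor of heap: 0:q, 2:p
completions by unplaced set U, small U first (add the entries for U minus each lowest piece of U):
  |U|=1: {8}:1
  |U|=2: {7,8}:1
  |U|=3: {6,7,8}:1
  |U|=4: {5,6,7,8}:1
  |U|=5: {4,5,6,7,8}:1
  |U|=6: {2,4,5,6,7,8}:1  {3,4,5,6,7,8}:1
  |U|=7: {1,3,4,5,6,7,8}:1  {2,3,4,5,6,7,8}:2
  start at 0(q): 3
  start at 2(p): 1
sum over floor = 4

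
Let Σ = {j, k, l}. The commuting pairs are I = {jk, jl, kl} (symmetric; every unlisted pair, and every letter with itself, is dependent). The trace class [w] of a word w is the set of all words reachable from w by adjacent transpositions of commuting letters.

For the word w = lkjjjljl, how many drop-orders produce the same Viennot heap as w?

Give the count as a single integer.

280

piece 0:l — minimal
piece 1:k — minimal
piece 2:j — minimal
piece 3:j rests on {2:j}
piece 4:j rests on {3:j}
piece 5:l rests on {0:l}
piece 6:j rests on {4:j}
piece 7:l rests on {5:l}
minimal pieces: {0:l, 1:k, 2:j}
ways to finish when only these pieces remain (= sum over removing one remaining piece with nothing left below it):
  1 left: {1}→1  {6}→1  {7}→1
  2 left: {1,6}→2  {1,7}→2  {4,6}→1  {5,7}→1  {6,7}→2
  3 left: {0,5,7}→1  {1,4,6}→3  {1,5,7}→3  {1,6,7}→6  {3,4,6}→1  {4,6,7}→3  {5,6,7}→3
  4 left: {0,1,5,7}→4  {0,5,6,7}→4  {1,3,4,6}→4  {1,4,6,7}→12  {1,5,6,7}→12  {2,3,4,6}→1  {3,4,6,7}→4  {4,5,6,7}→6
  5 left: {0,1,5,6,7}→20  {0,4,5,6,7}→10  {1,2,3,4,6}→5  {1,3,4,6,7}→20  {1,4,5,6,7}→30  {2,3,4,6,7}→5  {3,4,5,6,7}→10
  6 left: {0,1,4,5,6,7}→60  {0,3,4,5,6,7}→20  {1,2,3,4,6,7}→30  {1,3,4,5,6,7}→60  {2,3,4,5,6,7}→15
  placing 0:l first → 105 extensions
  placing 1:k first → 35 extensions
  placing 2:j first → 140 extensions
total linear extensions = 280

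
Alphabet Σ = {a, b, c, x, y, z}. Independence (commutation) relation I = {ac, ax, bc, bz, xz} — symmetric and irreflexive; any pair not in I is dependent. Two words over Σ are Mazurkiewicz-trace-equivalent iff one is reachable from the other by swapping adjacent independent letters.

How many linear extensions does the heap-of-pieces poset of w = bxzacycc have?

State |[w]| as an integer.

8

#0=b has no predecessor
#1=x depends on [0:b]
#2=z has no predecessor
#3=a depends on [0:b, 2:z]
#4=c depends on [1:x, 2:z]
#5=y depends on [3:a, 4:c]
#6=c depends on [5:y]
#7=c depends on [6:c]
sources: [0:b, 2:z]
N(rest) = Σ N(rest − s) over sources s of rest; N(one piece) = 1:
  size 1 → [7]=1
  size 2 → [6,7]=1
  size 3 → [5,6,7]=1
  size 4 → [3,5,6,7]=1  [4,5,6,7]=1
  size 5 → [1,4,5,6,7]=1  [3,4,5,6,7]=2
  size 6 → [1,3,4,5,6,7]=3  [2,3,4,5,6,7]=2
  first=0(b) contributes 5
  first=2(z) contributes 3
|[w]| = 8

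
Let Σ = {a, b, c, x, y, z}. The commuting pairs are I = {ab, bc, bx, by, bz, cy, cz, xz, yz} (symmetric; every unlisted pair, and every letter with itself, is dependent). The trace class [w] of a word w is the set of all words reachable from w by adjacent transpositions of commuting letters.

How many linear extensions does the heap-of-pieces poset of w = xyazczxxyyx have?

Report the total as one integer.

#0=x has no predecessor
#1=y depends on [0:x]
#2=a depends on [1:y]
#3=z depends on [2:a]
#4=c depends on [2:a]
#5=z depends on [3:z]
#6=x depends on [4:c]
#7=x depends on [6:x]
#8=y depends on [7:x]
#9=y depends on [8:y]
#10=x depends on [9:y]
sources: [0:x]
N(rest) = Σ N(rest − s) over sources s of rest; N(one piece) = 1:
  size 1 → [5]=1  [10]=1
  size 2 → [3,5]=1  [5,10]=2  [9,10]=1
  size 3 → [3,5,10]=3  [5,9,10]=3  [8,9,10]=1
  size 4 → [3,5,9,10]=6  [5,8,9,10]=4  [7,8,9,10]=1
  size 5 → [3,5,8,9,10]=10  [5,7,8,9,10]=5  [6,7,8,9,10]=1
  size 6 → [3,5,7,8,9,10]=15  [4,6,7,8,9,10]=1  [5,6,7,8,9,10]=6
  size 7 → [3,5,6,7,8,9,10]=21  [4,5,6,7,8,9,10]=7
  size 8 → [3,4,5,6,7,8,9,10]=28
  size 9 → [2,3,4,5,6,7,8,9,10]=28
  first=0(x) contributes 28

28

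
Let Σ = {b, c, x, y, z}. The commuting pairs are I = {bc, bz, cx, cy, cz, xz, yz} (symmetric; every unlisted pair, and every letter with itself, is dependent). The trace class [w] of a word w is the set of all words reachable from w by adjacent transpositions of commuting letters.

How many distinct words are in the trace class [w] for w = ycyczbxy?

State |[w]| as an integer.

#0=y has no predecessor
#1=c has no predecessor
#2=y depends on [0:y]
#3=c depends on [1:c]
#4=z has no predecessor
#5=b depends on [2:y]
#6=x depends on [5:b]
#7=y depends on [6:x]
sources: [0:y, 1:c, 4:z]
N(rest) = Σ N(rest − s) over sources s of rest; N(one piece) = 1:
  size 1 → [3]=1  [4]=1  [7]=1
  size 2 → [1,3]=1  [3,4]=2  [3,7]=2  [4,7]=2  [6,7]=1
  size 3 → [1,3,4]=3  [1,3,7]=3  [3,4,7]=6  [3,6,7]=3  [4,6,7]=3  [5,6,7]=1
  size 4 → [1,3,4,7]=12  [1,3,6,7]=6  [2,5,6,7]=1  [3,4,6,7]=12  [3,5,6,7]=4  [4,5,6,7]=4
  size 5 → [0,2,5,6,7]=1  [1,3,4,6,7]=30  [1,3,5,6,7]=10  [2,3,5,6,7]=5  [2,4,5,6,7]=5  [3,4,5,6,7]=20
  size 6 → [0,2,3,5,6,7]=6  [0,2,4,5,6,7]=6  [1,2,3,5,6,7]=15  [1,3,4,5,6,7]=60  [2,3,4,5,6,7]=30
  first=0(y) contributes 105
  first=1(c) contributes 42
  first=4(z) contributes 21
|[w]| = 168

168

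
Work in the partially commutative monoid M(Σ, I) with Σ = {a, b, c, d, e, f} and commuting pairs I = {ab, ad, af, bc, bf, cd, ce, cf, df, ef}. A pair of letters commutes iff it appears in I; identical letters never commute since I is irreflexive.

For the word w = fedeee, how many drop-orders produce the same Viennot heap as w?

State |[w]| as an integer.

drop 0:f onto floor
drop 1:e onto floor
drop 2:d onto {1:e}
drop 3:e onto {2:d}
drop 4:e onto {3:e}
drop 5:e onto {4:e}
ground layer = {0:f, 1:e}
drop-orders for the pieces not yet dropped (sum over which currently-grounded one goes next):
  1 to go: {0} 1  {5} 1
  2 to go: {0,5} 2  {4,5} 1
  3 to go: {0,4,5} 3  {3,4,5} 1
  4 to go: {0,3,4,5} 4  {2,3,4,5} 1
  if 0:f drops first: 1 orders
  if 1:e drops first: 5 orders
heap linearizations: 6

6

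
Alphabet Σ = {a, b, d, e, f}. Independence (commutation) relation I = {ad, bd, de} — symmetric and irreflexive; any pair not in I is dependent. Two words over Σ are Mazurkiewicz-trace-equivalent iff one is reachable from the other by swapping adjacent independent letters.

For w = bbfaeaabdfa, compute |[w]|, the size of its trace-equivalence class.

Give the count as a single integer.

6

#0=b has no predecessor
#1=b depends on [0:b]
#2=f depends on [1:b]
#3=a depends on [2:f]
#4=e depends on [3:a]
#5=a depends on [4:e]
#6=a depends on [5:a]
#7=b depends on [6:a]
#8=d depends on [2:f]
#9=f depends on [7:b, 8:d]
#10=a depends on [9:f]
sources: [0:b]
N(rest) = Σ N(rest − s) over sources s of rest; N(one piece) = 1:
  size 1 → [10]=1
  size 2 → [9,10]=1
  size 3 → [7,9,10]=1  [8,9,10]=1
  size 4 → [6,7,9,10]=1  [7,8,9,10]=2
  size 5 → [5,6,7,9,10]=1  [6,7,8,9,10]=3
  size 6 → [4,5,6,7,9,10]=1  [5,6,7,8,9,10]=4
  size 7 → [3,4,5,6,7,9,10]=1  [4,5,6,7,8,9,10]=5
  size 8 → [3,4,5,6,7,8,9,10]=6
  size 9 → [2,3,4,5,6,7,8,9,10]=6
  first=0(b) contributes 6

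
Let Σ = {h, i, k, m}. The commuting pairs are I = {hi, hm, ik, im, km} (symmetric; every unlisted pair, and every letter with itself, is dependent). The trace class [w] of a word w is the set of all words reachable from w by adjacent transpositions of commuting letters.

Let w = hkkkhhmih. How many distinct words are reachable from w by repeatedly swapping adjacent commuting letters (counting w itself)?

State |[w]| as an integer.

drop 0:h onto floor
drop 1:k onto {0:h}
drop 2:k onto {1:k}
drop 3:k onto {2:k}
drop 4:h onto {3:k}
drop 5:h onto {4:h}
drop 6:m onto floor
drop 7:i onto floor
drop 8:h onto {5:h}
ground layer = {0:h, 6:m, 7:i}
drop-orders for the pieces not yet dropped (sum over which currently-grounded one goes next):
  1 to go: {6} 1  {7} 1  {8} 1
  2 to go: {5,8} 1  {6,7} 2  {6,8} 2  {7,8} 2
  3 to go: {4,5,8} 1  {5,6,8} 3  {5,7,8} 3  {6,7,8} 6
  4 to go: {3,4,5,8} 1  {4,5,6,8} 4  {4,5,7,8} 4  {5,6,7,8} 12
  5 to go: {2,3,4,5,8} 1  {3,4,5,6,8} 5  {3,4,5,7,8} 5  {4,5,6,7,8} 20
  6 to go: {1,2,3,4,5,8} 1  {2,3,4,5,6,8} 6  {2,3,4,5,7,8} 6  {3,4,5,6,7,8} 30
  7 to go: {0,1,2,3,4,5,8} 1  {1,2,3,4,5,6,8} 7  {1,2,3,4,5,7,8} 7  {2,3,4,5,6,7,8} 42
  if 0:h drops first: 56 orders
  if 6:m drops first: 8 orders
  if 7:i drops first: 8 orders
heap linearizations: 72

72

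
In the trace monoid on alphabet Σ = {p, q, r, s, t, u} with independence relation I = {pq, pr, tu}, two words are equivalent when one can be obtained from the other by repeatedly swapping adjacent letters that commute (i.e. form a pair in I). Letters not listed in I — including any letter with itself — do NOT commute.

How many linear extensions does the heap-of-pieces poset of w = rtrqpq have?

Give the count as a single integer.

drop 0:r onto floor
drop 1:t onto {0:r}
drop 2:r onto {1:t}
drop 3:q onto {2:r}
drop 4:p onto {1:t}
drop 5:q onto {3:q}
ground layer = {0:r}
drop-orders for the pieces not yet dropped (sum over which currently-grounded one goes next):
  1 to go: {4} 1  {5} 1
  2 to go: {3,5} 1  {4,5} 2
  3 to go: {2,3,5} 1  {3,4,5} 3
  4 to go: {2,3,4,5} 4
  if 0:r drops first: 4 orders

4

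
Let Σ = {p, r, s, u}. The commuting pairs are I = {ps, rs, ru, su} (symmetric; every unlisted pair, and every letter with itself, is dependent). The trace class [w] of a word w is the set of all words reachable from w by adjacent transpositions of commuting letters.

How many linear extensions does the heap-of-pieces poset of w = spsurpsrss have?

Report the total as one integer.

0(s) covers ∅
1(p) covers ∅
2(s) covers 0:s
3(u) covers 1:p
4(r) covers 1:p
5(p) covers 3:u, 4:r
6(s) covers 2:s
7(r) covers 5:p
8(s) covers 6:s
9(s) covers 8:s
floor of heap: 0:s, 1:p
completions by unplaced set U, small U first (add the entries for U minus each lowest piece of U):
  |U|=1: {7}:1  {9}:1
  |U|=2: {5,7}:1  {7,9}:2  {8,9}:1
  |U|=3: {3,5,7}:1  {4,5,7}:1  {5,7,9}:3  {6,8,9}:1  {7,8,9}:3
  |U|=4: {2,6,8,9}:1  {3,4,5,7}:2  {3,5,7,9}:4  {4,5,7,9}:4  {5,7,8,9}:6  {6,7,8,9}:4
  |U|=5: {0,2,6,8,9}:1  {1,3,4,5,7}:2  {2,6,7,8,9}:5  {3,4,5,7,9}:10  {3,5,7,8,9}:10  {4,5,7,8,9}:10  {5,6,7,8,9}:10
  |U|=6: {0,2,6,7,8,9}:6  {1,3,4,5,7,9}:12  {2,5,6,7,8,9}:15  {3,4,5,7,8,9}:30  {3,5,6,7,8,9}:20  {4,5,6,7,8,9}:20
  |U|=7: {0,2,5,6,7,8,9}:21  {1,3,4,5,7,8,9}:42  {2,3,5,6,7,8,9}:35  {2,4,5,6,7,8,9}:35  {3,4,5,6,7,8,9}:70
  |U|=8: {0,2,3,5,6,7,8,9}:56  {0,2,4,5,6,7,8,9}:56  {1,3,4,5,6,7,8,9}:112  {2,3,4,5,6,7,8,9}:140
  start at 0(s): 252
  start at 1(p): 252
sum over floor = 504

504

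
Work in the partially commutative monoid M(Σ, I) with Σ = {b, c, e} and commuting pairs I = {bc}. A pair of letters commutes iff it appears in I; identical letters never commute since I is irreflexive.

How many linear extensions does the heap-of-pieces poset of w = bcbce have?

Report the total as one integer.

drop 0:b onto floor
drop 1:c onto floor
drop 2:b onto {0:b}
drop 3:c onto {1:c}
drop 4:e onto {2:b, 3:c}
ground layer = {0:b, 1:c}
drop-orders for the pieces not yet dropped (sum over which currently-grounded one goes next):
  1 to go: {4} 1
  2 to go: {2,4} 1  {3,4} 1
  3 to go: {0,2,4} 1  {1,3,4} 1  {2,3,4} 2
  if 0:b drops first: 3 orders
  if 1:c drops first: 3 orders
heap linearizations: 6

6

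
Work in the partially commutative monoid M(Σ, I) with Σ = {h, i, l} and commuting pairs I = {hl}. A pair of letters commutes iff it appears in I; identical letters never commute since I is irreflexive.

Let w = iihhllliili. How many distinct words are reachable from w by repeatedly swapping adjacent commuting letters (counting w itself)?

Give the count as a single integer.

10

drop 0:i onto floor
drop 1:i onto {0:i}
drop 2:h onto {1:i}
drop 3:h onto {2:h}
drop 4:l onto {1:i}
drop 5:l onto {4:l}
drop 6:l onto {5:l}
drop 7:i onto {3:h, 6:l}
drop 8:i onto {7:i}
drop 9:l onto {8:i}
drop 10:i onto {9:l}
ground layer = {0:i}
drop-orders for the pieces not yet dropped (sum over which currently-grounded one goes next):
  1 to go: {10} 1
  2 to go: {9,10} 1
  3 to go: {8,9,10} 1
  4 to go: {7,8,9,10} 1
  5 to go: {3,7,8,9,10} 1  {6,7,8,9,10} 1
  6 to go: {2,3,7,8,9,10} 1  {3,6,7,8,9,10} 2  {5,6,7,8,9,10} 1
  7 to go: {2,3,6,7,8,9,10} 3  {3,5,6,7,8,9,10} 3  {4,5,6,7,8,9,10} 1
  8 to go: {2,3,5,6,7,8,9,10} 6  {3,4,5,6,7,8,9,10} 4
  9 to go: {2,3,4,5,6,7,8,9,10} 10
  if 0:i drops first: 10 orders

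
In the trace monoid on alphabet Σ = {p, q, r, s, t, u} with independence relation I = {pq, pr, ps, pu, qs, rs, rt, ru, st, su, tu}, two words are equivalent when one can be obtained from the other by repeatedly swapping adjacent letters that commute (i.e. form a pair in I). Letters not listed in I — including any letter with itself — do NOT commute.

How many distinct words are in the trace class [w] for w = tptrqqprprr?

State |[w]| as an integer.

91

drop 0:t onto floor
drop 1:p onto {0:t}
drop 2:t onto {1:p}
drop 3:r onto floor
drop 4:q onto {2:t, 3:r}
drop 5:q onto {4:q}
drop 6:p onto {2:t}
drop 7:r onto {5:q}
drop 8:p onto {6:p}
drop 9:r onto {7:r}
drop 10:r onto {9:r}
ground layer = {0:t, 3:r}
drop-orders for the pieces not yet dropped (sum over which currently-grounded one goes next):
  1 to go: {8} 1  {10} 1
  2 to go: {6,8} 1  {8,10} 2  {9,10} 1
  3 to go: {6,8,10} 3  {7,9,10} 1  {8,9,10} 3
  4 to go: {5,7,9,10} 1  {6,8,9,10} 6  {7,8,9,10} 4
  5 to go: {4,5,7,9,10} 1  {5,7,8,9,10} 5  {6,7,8,9,10} 10
  6 to go: {3,4,5,7,9,10} 1  {4,5,7,8,9,10} 6  {5,6,7,8,9,10} 15
  7 to go: {3,4,5,7,8,9,10} 7  {4,5,6,7,8,9,10} 21
  8 to go: {2,4,5,6,7,8,9,10} 21  {3,4,5,6,7,8,9,10} 28
  9 to go: {1,2,4,5,6,7,8,9,10} 21  {2,3,4,5,6,7,8,9,10} 49
  if 0:t drops first: 70 orders
  if 3:r drops first: 21 orders
heap linearizations: 91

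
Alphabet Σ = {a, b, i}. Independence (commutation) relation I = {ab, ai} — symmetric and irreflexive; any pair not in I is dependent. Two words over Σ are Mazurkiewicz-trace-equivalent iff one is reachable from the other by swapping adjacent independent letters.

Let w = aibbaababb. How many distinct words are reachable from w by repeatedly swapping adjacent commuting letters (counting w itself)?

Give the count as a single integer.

#0=a has no predecessor
#1=i has no predecessor
#2=b depends on [1:i]
#3=b depends on [2:b]
#4=a depends on [0:a]
#5=a depends on [4:a]
#6=b depends on [3:b]
#7=a depends on [5:a]
#8=b depends on [6:b]
#9=b depends on [8:b]
sources: [0:a, 1:i]
N(rest) = Σ N(rest − s) over sources s of rest; N(one piece) = 1:
  size 1 → [7]=1  [9]=1
  size 2 → [5,7]=1  [7,9]=2  [8,9]=1
  size 3 → [4,5,7]=1  [5,7,9]=3  [6,8,9]=1  [7,8,9]=3
  size 4 → [0,4,5,7]=1  [3,6,8,9]=1  [4,5,7,9]=4  [5,7,8,9]=6  [6,7,8,9]=4
  size 5 → [0,4,5,7,9]=5  [2,3,6,8,9]=1  [3,6,7,8,9]=5  [4,5,7,8,9]=10  [5,6,7,8,9]=10
  size 6 → [0,4,5,7,8,9]=15  [1,2,3,6,8,9]=1  [2,3,6,7,8,9]=6  [3,5,6,7,8,9]=15  [4,5,6,7,8,9]=20
  size 7 → [0,4,5,6,7,8,9]=35  [1,2,3,6,7,8,9]=7  [2,3,5,6,7,8,9]=21  [3,4,5,6,7,8,9]=35
  size 8 → [0,3,4,5,6,7,8,9]=70  [1,2,3,5,6,7,8,9]=28  [2,3,4,5,6,7,8,9]=56
  first=0(a) contributes 84
  first=1(i) contributes 126
|[w]| = 210

210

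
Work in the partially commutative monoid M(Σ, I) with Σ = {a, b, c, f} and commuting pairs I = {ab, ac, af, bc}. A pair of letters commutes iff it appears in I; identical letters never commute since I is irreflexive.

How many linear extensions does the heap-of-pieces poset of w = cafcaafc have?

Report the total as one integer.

56

#0=c has no predecessor
#1=a has no predecessor
#2=f depends on [0:c]
#3=c depends on [2:f]
#4=a depends on [1:a]
#5=a depends on [4:a]
#6=f depends on [3:c]
#7=c depends on [6:f]
sources: [0:c, 1:a]
N(rest) = Σ N(rest − s) over sources s of rest; N(one piece) = 1:
  size 1 → [5]=1  [7]=1
  size 2 → [4,5]=1  [5,7]=2  [6,7]=1
  size 3 → [1,4,5]=1  [3,6,7]=1  [4,5,7]=3  [5,6,7]=3
  size 4 → [1,4,5,7]=4  [2,3,6,7]=1  [3,5,6,7]=4  [4,5,6,7]=6
  size 5 → [0,2,3,6,7]=1  [1,4,5,6,7]=10  [2,3,5,6,7]=5  [3,4,5,6,7]=10
  size 6 → [0,2,3,5,6,7]=6  [1,3,4,5,6,7]=20  [2,3,4,5,6,7]=15
  first=0(c) contributes 35
  first=1(a) contributes 21
|[w]| = 56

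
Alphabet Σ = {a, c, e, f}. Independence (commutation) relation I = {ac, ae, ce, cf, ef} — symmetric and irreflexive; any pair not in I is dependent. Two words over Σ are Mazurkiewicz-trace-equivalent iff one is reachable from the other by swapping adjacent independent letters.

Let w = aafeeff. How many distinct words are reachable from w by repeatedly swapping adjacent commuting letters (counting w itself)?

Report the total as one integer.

21

drop 0:a onto floor
drop 1:a onto {0:a}
drop 2:f onto {1:a}
drop 3:e onto floor
drop 4:e onto {3:e}
drop 5:f onto {2:f}
drop 6:f onto {5:f}
ground layer = {0:a, 3:e}
drop-orders for the pieces not yet dropped (sum over which currently-grounded one goes next):
  1 to go: {4} 1  {6} 1
  2 to go: {3,4} 1  {4,6} 2  {5,6} 1
  3 to go: {2,5,6} 1  {3,4,6} 3  {4,5,6} 3
  4 to go: {1,2,5,6} 1  {2,4,5,6} 4  {3,4,5,6} 6
  5 to go: {0,1,2,5,6} 1  {1,2,4,5,6} 5  {2,3,4,5,6} 10
  if 0:a drops first: 15 orders
  if 3:e drops first: 6 orders
heap linearizations: 21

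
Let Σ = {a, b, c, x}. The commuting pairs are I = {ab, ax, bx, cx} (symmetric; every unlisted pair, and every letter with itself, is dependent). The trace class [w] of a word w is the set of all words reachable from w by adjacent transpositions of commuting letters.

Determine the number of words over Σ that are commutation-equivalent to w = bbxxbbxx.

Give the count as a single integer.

70

#0=b has no predecessor
#1=b depends on [0:b]
#2=x has no predecessor
#3=x depends on [2:x]
#4=b depends on [1:b]
#5=b depends on [4:b]
#6=x depends on [3:x]
#7=x depends on [6:x]
sources: [0:b, 2:x]
N(rest) = Σ N(rest − s) over sources s of rest; N(one piece) = 1:
  size 1 → [5]=1  [7]=1
  size 2 → [4,5]=1  [5,7]=2  [6,7]=1
  size 3 → [1,4,5]=1  [3,6,7]=1  [4,5,7]=3  [5,6,7]=3
  size 4 → [0,1,4,5]=1  [1,4,5,7]=4  [2,3,6,7]=1  [3,5,6,7]=4  [4,5,6,7]=6
  size 5 → [0,1,4,5,7]=5  [1,4,5,6,7]=10  [2,3,5,6,7]=5  [3,4,5,6,7]=10
  size 6 → [0,1,4,5,6,7]=15  [1,3,4,5,6,7]=20  [2,3,4,5,6,7]=15
  first=0(b) contributes 35
  first=2(x) contributes 35
|[w]| = 70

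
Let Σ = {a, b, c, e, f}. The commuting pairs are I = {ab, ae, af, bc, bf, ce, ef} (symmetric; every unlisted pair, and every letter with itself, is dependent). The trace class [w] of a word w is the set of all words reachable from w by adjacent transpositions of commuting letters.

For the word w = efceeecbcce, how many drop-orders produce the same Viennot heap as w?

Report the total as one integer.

462

0(e) covers ∅
1(f) covers ∅
2(c) covers 1:f
3(e) covers 0:e
4(e) covers 3:e
5(e) covers 4:e
6(c) covers 2:c
7(b) covers 5:e
8(c) covers 6:c
9(c) covers 8:c
10(e) covers 7:b
floor of heap: 0:e, 1:f
completions by unplaced set U, small U first (add the entries for U minus each lowest piece of U):
  |U|=1: {9}:1  {10}:1
  |U|=2: {7,10}:1  {8,9}:1  {9,10}:2
  |U|=3: {5,7,10}:1  {6,8,9}:1  {7,9,10}:3  {8,9,10}:3
  |U|=4: {2,6,8,9}:1  {4,5,7,10}:1  {5,7,9,10}:4  {6,8,9,10}:4  {7,8,9,10}:6
  |U|=5: {1,2,6,8,9}:1  {2,6,8,9,10}:5  {3,4,5,7,10}:1  {4,5,7,9,10}:5  {5,7,8,9,10}:10  {6,7,8,9,10}:10
  |U|=6: {0,3,4,5,7,10}:1  {1,2,6,8,9,10}:6  {2,6,7,8,9,10}:15  {3,4,5,7,9,10}:6  {4,5,7,8,9,10}:15  {5,6,7,8,9,10}:20
  |U|=7: {0,3,4,5,7,9,10}:7  {1,2,6,7,8,9,10}:21  {2,5,6,7,8,9,10}:35  {3,4,5,7,8,9,10}:21  {4,5,6,7,8,9,10}:35
  |U|=8: {0,3,4,5,7,8,9,10}:28  {1,2,5,6,7,8,9,10}:56  {2,4,5,6,7,8,9,10}:70  {3,4,5,6,7,8,9,10}:56
  |U|=9: {0,3,4,5,6,7,8,9,10}:84  {1,2,4,5,6,7,8,9,10}:126  {2,3,4,5,6,7,8,9,10}:126
  start at 0(e): 252
  start at 1(f): 210
sum over floor = 462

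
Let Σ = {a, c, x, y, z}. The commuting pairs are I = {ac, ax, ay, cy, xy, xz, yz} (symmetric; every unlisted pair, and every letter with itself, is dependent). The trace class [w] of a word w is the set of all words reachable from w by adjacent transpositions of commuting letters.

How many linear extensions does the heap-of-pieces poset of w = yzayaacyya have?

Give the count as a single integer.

1050

drop 0:y onto floor
drop 1:z onto floor
drop 2:a onto {1:z}
drop 3:y onto {0:y}
drop 4:a onto {2:a}
drop 5:a onto {4:a}
drop 6:c onto {1:z}
drop 7:y onto {3:y}
drop 8:y onto {7:y}
drop 9:a onto {5:a}
ground layer = {0:y, 1:z}
drop-orders for the pieces not yet dropped (sum over which currently-grounded one goes next):
  1 to go: {6} 1  {8} 1  {9} 1
  2 to go: {5,9} 1  {6,8} 2  {6,9} 2  {7,8} 1  {8,9} 2
  3 to go: {3,7,8} 1  {4,5,9} 1  {5,6,9} 3  {5,8,9} 3  {6,7,8} 3  {6,8,9} 6  {7,8,9} 3
  4 to go: {0,3,7,8} 1  {2,4,5,9} 1  {3,6,7,8} 4  {3,7,8,9} 4  {4,5,6,9} 4  {4,5,8,9} 4  {5,6,8,9} 12  {5,7,8,9} 6  {6,7,8,9} 12
  5 to go: {0,3,6,7,8} 5  {0,3,7,8,9} 5  {2,4,5,6,9} 5  {2,4,5,8,9} 5  {3,5,7,8,9} 10  {3,6,7,8,9} 20  {4,5,6,8,9} 20  {4,5,7,8,9} 10  {5,6,7,8,9} 30
  6 to go: {0,3,5,7,8,9} 15  {0,3,6,7,8,9} 30  {1,2,4,5,6,9} 5  {2,4,5,6,8,9} 30  {2,4,5,7,8,9} 15  {3,4,5,7,8,9} 20  {3,5,6,7,8,9} 60  {4,5,6,7,8,9} 60
  7 to go: {0,3,4,5,7,8,9} 35  {0,3,5,6,7,8,9} 105  {1,2,4,5,6,8,9} 35  {2,3,4,5,7,8,9} 35  {2,4,5,6,7,8,9} 105  {3,4,5,6,7,8,9} 140
  8 to go: {0,2,3,4,5,7,8,9} 70  {0,3,4,5,6,7,8,9} 280  {1,2,4,5,6,7,8,9} 140  {2,3,4,5,6,7,8,9} 280
  if 0:y drops first: 420 orders
  if 1:z drops first: 630 orders
heap linearizations: 1050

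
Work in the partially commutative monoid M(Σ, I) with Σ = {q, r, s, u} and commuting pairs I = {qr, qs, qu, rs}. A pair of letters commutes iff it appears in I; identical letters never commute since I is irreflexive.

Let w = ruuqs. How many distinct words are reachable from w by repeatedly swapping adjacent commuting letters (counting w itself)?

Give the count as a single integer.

5

piece 0:r — minimal
piece 1:u rests on {0:r}
piece 2:u rests on {1:u}
piece 3:q — minimal
piece 4:s rests on {2:u}
minimal pieces: {0:r, 3:q}
ways to finish when only these pieces remain (= sum over removing one remaining piece with nothing left below it):
  1 left: {3}→1  {4}→1
  2 left: {2,4}→1  {3,4}→2
  3 left: {1,2,4}→1  {2,3,4}→3
  placing 0:r first → 4 extensions
  placing 3:q first → 1 extensions
total linear extensions = 5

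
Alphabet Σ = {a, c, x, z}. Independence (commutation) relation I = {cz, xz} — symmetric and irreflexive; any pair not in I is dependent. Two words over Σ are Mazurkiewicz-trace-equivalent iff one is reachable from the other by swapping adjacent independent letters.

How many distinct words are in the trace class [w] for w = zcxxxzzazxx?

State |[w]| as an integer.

#0=z has no predecessor
#1=c has no predecessor
#2=x depends on [1:c]
#3=x depends on [2:x]
#4=x depends on [3:x]
#5=z depends on [0:z]
#6=z depends on [5:z]
#7=a depends on [4:x, 6:z]
#8=z depends on [7:a]
#9=x depends on [7:a]
#10=x depends on [9:x]
sources: [0:z, 1:c]
N(rest) = Σ N(rest − s) over sources s of rest; N(one piece) = 1:
  size 1 → [8]=1  [10]=1
  size 2 → [8,10]=2  [9,10]=1
  size 3 → [8,9,10]=3
  size 4 → [7,8,9,10]=3
  size 5 → [4,7,8,9,10]=3  [6,7,8,9,10]=3
  size 6 → [3,4,7,8,9,10]=3  [4,6,7,8,9,10]=6  [5,6,7,8,9,10]=3
  size 7 → [0,5,6,7,8,9,10]=3  [2,3,4,7,8,9,10]=3  [3,4,6,7,8,9,10]=9  [4,5,6,7,8,9,10]=9
  size 8 → [0,4,5,6,7,8,9,10]=12  [1,2,3,4,7,8,9,10]=3  [2,3,4,6,7,8,9,10]=12  [3,4,5,6,7,8,9,10]=18
  size 9 → [0,3,4,5,6,7,8,9,10]=30  [1,2,3,4,6,7,8,9,10]=15  [2,3,4,5,6,7,8,9,10]=30
  first=0(z) contributes 45
  first=1(c) contributes 60
|[w]| = 105

105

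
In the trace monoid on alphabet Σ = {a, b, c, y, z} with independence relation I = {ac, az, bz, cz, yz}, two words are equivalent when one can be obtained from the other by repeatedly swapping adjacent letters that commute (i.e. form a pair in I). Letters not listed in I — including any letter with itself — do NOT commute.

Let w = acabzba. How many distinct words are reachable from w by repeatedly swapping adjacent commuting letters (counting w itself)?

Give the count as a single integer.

21

#0=a has no predecessor
#1=c has no predecessor
#2=a depends on [0:a]
#3=b depends on [1:c, 2:a]
#4=z has no predecessor
#5=b depends on [3:b]
#6=a depends on [5:b]
sources: [0:a, 1:c, 4:z]
N(rest) = Σ N(rest − s) over sources s of rest; N(one piece) = 1:
  size 1 → [4]=1  [6]=1
  size 2 → [4,6]=2  [5,6]=1
  size 3 → [3,5,6]=1  [4,5,6]=3
  size 4 → [1,3,5,6]=1  [2,3,5,6]=1  [3,4,5,6]=4
  size 5 → [0,2,3,5,6]=1  [1,2,3,5,6]=2  [1,3,4,5,6]=5  [2,3,4,5,6]=5
  first=0(a) contributes 12
  first=1(c) contributes 6
  first=4(z) contributes 3
|[w]| = 21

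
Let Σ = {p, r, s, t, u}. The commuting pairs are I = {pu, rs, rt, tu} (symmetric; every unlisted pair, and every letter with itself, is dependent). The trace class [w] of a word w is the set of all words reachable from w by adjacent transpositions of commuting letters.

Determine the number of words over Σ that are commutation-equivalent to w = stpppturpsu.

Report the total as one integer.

11

#0=s has no predecessor
#1=t depends on [0:s]
#2=p depends on [1:t]
#3=p depends on [2:p]
#4=p depends on [3:p]
#5=t depends on [4:p]
#6=u depends on [0:s]
#7=r depends on [4:p, 6:u]
#8=p depends on [5:t, 7:r]
#9=s depends on [8:p]
#10=u depends on [9:s]
sources: [0:s]
N(rest) = Σ N(rest − s) over sources s of rest; N(one piece) = 1:
  size 1 → [10]=1
  size 2 → [9,10]=1
  size 3 → [8,9,10]=1
  size 4 → [5,8,9,10]=1  [7,8,9,10]=1
  size 5 → [5,7,8,9,10]=2  [6,7,8,9,10]=1
  size 6 → [4,5,7,8,9,10]=2  [5,6,7,8,9,10]=3
  size 7 → [3,4,5,7,8,9,10]=2  [4,5,6,7,8,9,10]=5
  size 8 → [2,3,4,5,7,8,9,10]=2  [3,4,5,6,7,8,9,10]=7
  size 9 → [1,2,3,4,5,7,8,9,10]=2  [2,3,4,5,6,7,8,9,10]=9
  first=0(s) contributes 11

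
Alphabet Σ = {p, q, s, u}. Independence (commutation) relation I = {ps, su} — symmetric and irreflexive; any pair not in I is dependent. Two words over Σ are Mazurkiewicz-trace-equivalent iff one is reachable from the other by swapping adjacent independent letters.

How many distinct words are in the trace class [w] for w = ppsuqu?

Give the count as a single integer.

0(p) covers ∅
1(p) covers 0:p
2(s) covers ∅
3(u) covers 1:p
4(q) covers 2:s, 3:u
5(u) covers 4:q
floor of heap: 0:p, 2:s
completions by unplaced set U, small U first (add the entries for U minus each lowest piece of U):
  |U|=1: {5}:1
  |U|=2: {4,5}:1
  |U|=3: {2,4,5}:1  {3,4,5}:1
  |U|=4: {1,3,4,5}:1  {2,3,4,5}:2
  start at 0(p): 3
  start at 2(s): 1
sum over floor = 4

4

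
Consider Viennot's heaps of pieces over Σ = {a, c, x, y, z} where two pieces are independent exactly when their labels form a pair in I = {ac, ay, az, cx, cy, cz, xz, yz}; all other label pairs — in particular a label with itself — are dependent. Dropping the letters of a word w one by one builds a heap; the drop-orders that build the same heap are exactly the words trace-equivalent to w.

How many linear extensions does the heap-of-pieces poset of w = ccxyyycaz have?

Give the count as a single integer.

drop 0:c onto floor
drop 1:c onto {0:c}
drop 2:x onto floor
drop 3:y onto {2:x}
drop 4:y onto {3:y}
drop 5:y onto {4:y}
drop 6:c onto {1:c}
drop 7:a onto {2:x}
drop 8:z onto floor
ground layer = {0:c, 2:x, 8:z}
drop-orders for the pieces not yet dropped (sum over which currently-grounded one goes next):
  1 to go: {5} 1  {6} 1  {7} 1  {8} 1
  2 to go: {1,6} 1  {4,5} 1  {5,6} 2  {5,7} 2  {5,8} 2  {6,7} 2  {6,8} 2  {7,8} 2
  3 to go: {0,1,6} 1  {1,5,6} 3  {1,6,7} 3  {1,6,8} 3  {3,4,5} 1  {4,5,6} 3  {4,5,7} 3  {4,5,8} 3  {5,6,7} 6  {5,6,8} 6  {5,7,8} 6  {6,7,8} 6
  4 to go: {0,1,5,6} 4  {0,1,6,7} 4  {0,1,6,8} 4  {1,4,5,6} 6  {1,5,6,7} 12  {1,5,6,8} 12  {1,6,7,8} 12  {3,4,5,6} 4  {3,4,5,7} 4  {3,4,5,8} 4  {4,5,6,7} 12  {4,5,6,8} 12  {4,5,7,8} 12  {5,6,7,8} 24
  5 to go: {0,1,4,5,6} 10  {0,1,5,6,7} 20  {0,1,5,6,8} 20  {0,1,6,7,8} 20  {1,3,4,5,6} 10  {1,4,5,6,7} 30  {1,4,5,6,8} 30  {1,5,6,7,8} 60  {2,3,4,5,7} 4  {3,4,5,6,7} 20  {3,4,5,6,8} 20  {3,4,5,7,8} 20  {4,5,6,7,8} 60
  6 to go: {0,1,3,4,5,6} 20  {0,1,4,5,6,7} 60  {0,1,4,5,6,8} 60  {0,1,5,6,7,8} 120  {1,3,4,5,6,7} 60  {1,3,4,5,6,8} 60  {1,4,5,6,7,8} 180  {2,3,4,5,6,7} 24  {2,3,4,5,7,8} 24  {3,4,5,6,7,8} 120
  7 to go: {0,1,3,4,5,6,7} 140  {0,1,3,4,5,6,8} 140  {0,1,4,5,6,7,8} 420  {1,2,3,4,5,6,7} 84  {1,3,4,5,6,7,8} 420  {2,3,4,5,6,7,8} 168
  if 0:c drops first: 672 orders
  if 2:x drops first: 1120 orders
  if 8:z drops first: 224 orders
heap linearizations: 2016

2016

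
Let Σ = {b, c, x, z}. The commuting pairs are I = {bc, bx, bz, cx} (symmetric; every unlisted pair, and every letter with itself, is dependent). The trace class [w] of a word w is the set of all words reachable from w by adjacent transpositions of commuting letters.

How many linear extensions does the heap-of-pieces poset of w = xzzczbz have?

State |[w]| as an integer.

0(x) covers ∅
1(z) covers 0:x
2(z) covers 1:z
3(c) covers 2:z
4(z) covers 3:c
5(b) covers ∅
6(z) covers 4:z
floor of heap: 0:x, 5:b
completions by unplaced set U, small U first (add the entries for U minus each lowest piece of U):
  |U|=1: {5}:1  {6}:1
  |U|=2: {4,6}:1  {5,6}:2
  |U|=3: {3,4,6}:1  {4,5,6}:3
  |U|=4: {2,3,4,6}:1  {3,4,5,6}:4
  |U|=5: {1,2,3,4,6}:1  {2,3,4,5,6}:5
  start at 0(x): 6
  start at 5(b): 1
sum over floor = 7

7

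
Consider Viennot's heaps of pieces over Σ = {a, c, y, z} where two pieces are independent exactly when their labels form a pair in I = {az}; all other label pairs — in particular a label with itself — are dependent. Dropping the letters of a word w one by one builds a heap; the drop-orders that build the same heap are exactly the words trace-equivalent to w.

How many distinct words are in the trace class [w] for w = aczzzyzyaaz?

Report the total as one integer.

drop 0:a onto floor
drop 1:c onto {0:a}
drop 2:z onto {1:c}
drop 3:z onto {2:z}
drop 4:z onto {3:z}
drop 5:y onto {4:z}
drop 6:z onto {5:y}
drop 7:y onto {6:z}
drop 8:a onto {7:y}
drop 9:a onto {8:a}
drop 10:z onto {7:y}
ground layer = {0:a}
drop-orders for the pieces not yet dropped (sum over which currently-grounded one goes next):
  1 to go: {9} 1  {10} 1
  2 to go: {8,9} 1  {9,10} 2
  3 to go: {8,9,10} 3
  4 to go: {7,8,9,10} 3
  5 to go: {6,7,8,9,10} 3
  6 to go: {5,6,7,8,9,10} 3
  7 to go: {4,5,6,7,8,9,10} 3
  8 to go: {3,4,5,6,7,8,9,10} 3
  9 to go: {2,3,4,5,6,7,8,9,10} 3
  if 0:a drops first: 3 orders

3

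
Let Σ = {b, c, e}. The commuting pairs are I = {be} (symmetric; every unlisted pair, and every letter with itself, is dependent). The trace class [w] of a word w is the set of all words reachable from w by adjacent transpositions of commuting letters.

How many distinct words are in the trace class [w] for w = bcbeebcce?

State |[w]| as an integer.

#0=b has no predecessor
#1=c depends on [0:b]
#2=b depends on [1:c]
#3=e depends on [1:c]
#4=e depends on [3:e]
#5=b depends on [2:b]
#6=c depends on [4:e, 5:b]
#7=c depends on [6:c]
#8=e depends on [7:c]
sources: [0:b]
N(rest) = Σ N(rest − s) over sources s of rest; N(one piece) = 1:
  size 1 → [8]=1
  size 2 → [7,8]=1
  size 3 → [6,7,8]=1
  size 4 → [4,6,7,8]=1  [5,6,7,8]=1
  size 5 → [2,5,6,7,8]=1  [3,4,6,7,8]=1  [4,5,6,7,8]=2
  size 6 → [2,4,5,6,7,8]=3  [3,4,5,6,7,8]=3
  size 7 → [2,3,4,5,6,7,8]=6
  first=0(b) contributes 6

6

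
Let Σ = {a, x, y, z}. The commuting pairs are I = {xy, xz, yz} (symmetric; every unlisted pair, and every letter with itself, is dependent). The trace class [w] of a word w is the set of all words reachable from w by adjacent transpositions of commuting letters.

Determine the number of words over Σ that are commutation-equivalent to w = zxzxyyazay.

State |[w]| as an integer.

0(z) covers ∅
1(x) covers ∅
2(z) covers 0:z
3(x) covers 1:x
4(y) covers ∅
5(y) covers 4:y
6(a) covers 2:z, 3:x, 5:y
7(z) covers 6:a
8(a) covers 7:z
9(y) covers 8:a
floor of heap: 0:z, 1:x, 4:y
completions by unplaced set U, small U first (add the entries for U minus each lowest piece of U):
  |U|=1: {9}:1
  |U|=2: {8,9}:1
  |U|=3: {7,8,9}:1
  |U|=4: {6,7,8,9}:1
  |U|=5: {2,6,7,8,9}:1  {3,6,7,8,9}:1  {5,6,7,8,9}:1
  |U|=6: {0,2,6,7,8,9}:1  {1,3,6,7,8,9}:1  {2,3,6,7,8,9}:2  {2,5,6,7,8,9}:2  {3,5,6,7,8,9}:2  {4,5,6,7,8,9}:1
  |U|=7: {0,2,3,6,7,8,9}:3  {0,2,5,6,7,8,9}:3  {1,2,3,6,7,8,9}:3  {1,3,5,6,7,8,9}:3  {2,3,5,6,7,8,9}:6  {2,4,5,6,7,8,9}:3  {3,4,5,6,7,8,9}:3
  |U|=8: {0,1,2,3,6,7,8,9}:6  {0,2,3,5,6,7,8,9}:12  {0,2,4,5,6,7,8,9}:6  {1,2,3,5,6,7,8,9}:12  {1,3,4,5,6,7,8,9}:6  {2,3,4,5,6,7,8,9}:12
  start at 0(z): 30
  start at 1(x): 30
  start at 4(y): 30
sum over floor = 90

90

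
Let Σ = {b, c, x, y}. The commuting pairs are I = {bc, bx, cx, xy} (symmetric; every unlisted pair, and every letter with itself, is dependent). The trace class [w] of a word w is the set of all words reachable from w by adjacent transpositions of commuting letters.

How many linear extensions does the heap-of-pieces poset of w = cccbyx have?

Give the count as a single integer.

24

0(c) covers ∅
1(c) covers 0:c
2(c) covers 1:c
3(b) covers ∅
4(y) covers 2:c, 3:b
5(x) covers ∅
floor of heap: 0:c, 3:b, 5:x
completions by unplaced set U, small U first (add the entries for U minus each lowest piece of U):
  |U|=1: {4}:1  {5}:1
  |U|=2: {2,4}:1  {3,4}:1  {4,5}:2
  |U|=3: {1,2,4}:1  {2,3,4}:2  {2,4,5}:3  {3,4,5}:3
  |U|=4: {0,1,2,4}:1  {1,2,3,4}:3  {1,2,4,5}:4  {2,3,4,5}:8
  start at 0(c): 15
  start at 3(b): 5
  start at 5(x): 4
sum over floor = 24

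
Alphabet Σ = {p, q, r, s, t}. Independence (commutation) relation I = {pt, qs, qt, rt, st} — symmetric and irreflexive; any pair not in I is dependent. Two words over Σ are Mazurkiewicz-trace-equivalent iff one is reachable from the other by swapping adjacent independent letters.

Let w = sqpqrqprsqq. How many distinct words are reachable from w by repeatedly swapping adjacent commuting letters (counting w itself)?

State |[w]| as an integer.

6

drop 0:s onto floor
drop 1:q onto floor
drop 2:p onto {0:s, 1:q}
drop 3:q onto {2:p}
drop 4:r onto {3:q}
drop 5:q onto {4:r}
drop 6:p onto {5:q}
drop 7:r onto {6:p}
drop 8:s onto {7:r}
drop 9:q onto {7:r}
drop 10:q onto {9:q}
ground layer = {0:s, 1:q}
drop-orders for the pieces not yet dropped (sum over which currently-grounded one goes next):
  1 to go: {8} 1  {10} 1
  2 to go: {8,10} 2  {9,10} 1
  3 to go: {8,9,10} 3
  4 to go: {7,8,9,10} 3
  5 to go: {6,7,8,9,10} 3
  6 to go: {5,6,7,8,9,10} 3
  7 to go: {4,5,6,7,8,9,10} 3
  8 to go: {3,4,5,6,7,8,9,10} 3
  9 to go: {2,3,4,5,6,7,8,9,10} 3
  if 0:s drops first: 3 orders
  if 1:q drops first: 3 orders
heap linearizations: 6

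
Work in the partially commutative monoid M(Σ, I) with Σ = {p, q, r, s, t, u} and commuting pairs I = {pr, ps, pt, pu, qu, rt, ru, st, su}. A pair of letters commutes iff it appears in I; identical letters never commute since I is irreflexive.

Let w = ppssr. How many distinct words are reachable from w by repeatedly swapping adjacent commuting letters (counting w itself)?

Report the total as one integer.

10

piece 0:p — minimal
piece 1:p rests on {0:p}
piece 2:s — minimal
piece 3:s rests on {2:s}
piece 4:r rests on {3:s}
minimal pieces: {0:p, 2:s}
ways to finish when only these pieces remain (= sum over removing one remaining piece with nothing left below it):
  1 left: {1}→1  {4}→1
  2 left: {0,1}→1  {1,4}→2  {3,4}→1
  3 left: {0,1,4}→3  {1,3,4}→3  {2,3,4}→1
  placing 0:p first → 4 extensions
  placing 2:s first → 6 extensions
total linear extensions = 10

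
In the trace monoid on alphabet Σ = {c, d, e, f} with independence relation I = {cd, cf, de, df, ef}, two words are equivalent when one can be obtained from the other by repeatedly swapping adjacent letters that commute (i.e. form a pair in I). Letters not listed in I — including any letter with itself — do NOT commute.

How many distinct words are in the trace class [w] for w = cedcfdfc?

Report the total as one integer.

drop 0:c onto floor
drop 1:e onto {0:c}
drop 2:d onto floor
drop 3:c onto {1:e}
drop 4:f onto floor
drop 5:d onto {2:d}
drop 6:f onto {4:f}
drop 7:c onto {3:c}
ground layer = {0:c, 2:d, 4:f}
drop-orders for the pieces not yet dropped (sum over which currently-grounded one goes next):
  1 to go: {5} 1  {6} 1  {7} 1
  2 to go: {2,5} 1  {3,7} 1  {4,6} 1  {5,6} 2  {5,7} 2  {6,7} 2
  3 to go: {1,3,7} 1  {2,5,6} 3  {2,5,7} 3  {3,5,7} 3  {3,6,7} 3  {4,5,6} 3  {4,6,7} 3  {5,6,7} 6
  4 to go: {0,1,3,7} 1  {1,3,5,7} 4  {1,3,6,7} 4  {2,3,5,7} 6  {2,4,5,6} 6  {2,5,6,7} 12  {3,4,6,7} 6  {3,5,6,7} 12  {4,5,6,7} 12
  5 to go: {0,1,3,5,7} 5  {0,1,3,6,7} 5  {1,2,3,5,7} 10  {1,3,4,6,7} 10  {1,3,5,6,7} 20  {2,3,5,6,7} 30  {2,4,5,6,7} 30  {3,4,5,6,7} 30
  6 to go: {0,1,2,3,5,7} 15  {0,1,3,4,6,7} 15  {0,1,3,5,6,7} 30  {1,2,3,5,6,7} 60  {1,3,4,5,6,7} 60  {2,3,4,5,6,7} 90
  if 0:c drops first: 210 orders
  if 2:d drops first: 105 orders
  if 4:f drops first: 105 orders
heap linearizations: 420

420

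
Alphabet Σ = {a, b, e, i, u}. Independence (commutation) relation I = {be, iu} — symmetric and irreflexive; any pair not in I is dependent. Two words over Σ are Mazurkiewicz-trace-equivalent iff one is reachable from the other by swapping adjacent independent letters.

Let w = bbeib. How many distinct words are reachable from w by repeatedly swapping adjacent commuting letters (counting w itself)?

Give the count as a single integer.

#0=b has no predecessor
#1=b depends on [0:b]
#2=e has no predecessor
#3=i depends on [1:b, 2:e]
#4=b depends on [3:i]
sources: [0:b, 2:e]
N(rest) = Σ N(rest − s) over sources s of rest; N(one piece) = 1:
  size 1 → [4]=1
  size 2 → [3,4]=1
  size 3 → [1,3,4]=1  [2,3,4]=1
  first=0(b) contributes 2
  first=2(e) contributes 1
|[w]| = 3

3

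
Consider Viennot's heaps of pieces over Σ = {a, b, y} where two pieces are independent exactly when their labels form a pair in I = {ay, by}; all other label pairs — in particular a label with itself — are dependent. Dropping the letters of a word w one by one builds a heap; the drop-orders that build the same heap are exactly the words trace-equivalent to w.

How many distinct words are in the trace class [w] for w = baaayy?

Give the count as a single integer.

drop 0:b onto floor
drop 1:a onto {0:b}
drop 2:a onto {1:a}
drop 3:a onto {2:a}
drop 4:y onto floor
drop 5:y onto {4:y}
ground layer = {0:b, 4:y}
drop-orders for the pieces not yet dropped (sum over which currently-grounded one goes next):
  1 to go: {3} 1  {5} 1
  2 to go: {2,3} 1  {3,5} 2  {4,5} 1
  3 to go: {1,2,3} 1  {2,3,5} 3  {3,4,5} 3
  4 to go: {0,1,2,3} 1  {1,2,3,5} 4  {2,3,4,5} 6
  if 0:b drops first: 10 orders
  if 4:y drops first: 5 orders
heap linearizations: 15

15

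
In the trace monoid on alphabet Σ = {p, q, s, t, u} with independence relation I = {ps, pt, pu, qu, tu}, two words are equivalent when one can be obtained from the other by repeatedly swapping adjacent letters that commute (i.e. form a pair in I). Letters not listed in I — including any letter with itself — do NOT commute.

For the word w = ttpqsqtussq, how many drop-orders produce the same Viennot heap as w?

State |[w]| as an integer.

drop 0:t onto floor
drop 1:t onto {0:t}
drop 2:p onto floor
drop 3:q onto {1:t, 2:p}
drop 4:s onto {3:q}
drop 5:q onto {4:s}
drop 6:t onto {5:q}
drop 7:u onto {4:s}
drop 8:s onto {6:t, 7:u}
drop 9:s onto {8:s}
drop 10:q onto {9:s}
ground layer = {0:t, 2:p}
drop-orders for the pieces not yet dropped (sum over which currently-grounded one goes next):
  1 to go: {10} 1
  2 to go: {9,10} 1
  3 to go: {8,9,10} 1
  4 to go: {6,8,9,10} 1  {7,8,9,10} 1
  5 to go: {5,6,8,9,10} 1  {6,7,8,9,10} 2
  6 to go: {5,6,7,8,9,10} 3
  7 to go: {4,5,6,7,8,9,10} 3
  8 to go: {3,4,5,6,7,8,9,10} 3
  9 to go: {1,3,4,5,6,7,8,9,10} 3  {2,3,4,5,6,7,8,9,10} 3
  if 0:t drops first: 6 orders
  if 2:p drops first: 3 orders
heap linearizations: 9

9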